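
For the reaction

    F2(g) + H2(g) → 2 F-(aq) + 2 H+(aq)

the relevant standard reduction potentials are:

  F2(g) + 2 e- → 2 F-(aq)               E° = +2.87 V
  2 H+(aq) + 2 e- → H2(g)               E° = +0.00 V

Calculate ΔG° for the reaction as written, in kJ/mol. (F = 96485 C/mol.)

In the reaction as written F2(g) is reduced, so the F₂/F⁻ couple is the cathode and 2H⁺/H₂ is the anode.
E°cell = +2.87 − (+0.00) = +2.87 V; balancing electrons gives n = 2.
ΔG° = −nFE°cell = −(2)(96485)(+2.87) J/mol = −554 kJ/mol.

−554 kJ/mol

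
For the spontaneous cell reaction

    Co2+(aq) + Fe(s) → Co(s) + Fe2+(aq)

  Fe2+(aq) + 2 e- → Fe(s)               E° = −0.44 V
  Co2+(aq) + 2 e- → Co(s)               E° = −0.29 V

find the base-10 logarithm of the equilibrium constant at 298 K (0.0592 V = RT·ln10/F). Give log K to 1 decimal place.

log K = 5.1

The Co²⁺/Co couple is reduced (cathode); E°cell = −0.29 − (−0.44) = +0.15 V with n = 2.
At equilibrium E = 0, so log K = nE°cell / 0.0592 = (2)(+0.15) / 0.0592 = 5.1.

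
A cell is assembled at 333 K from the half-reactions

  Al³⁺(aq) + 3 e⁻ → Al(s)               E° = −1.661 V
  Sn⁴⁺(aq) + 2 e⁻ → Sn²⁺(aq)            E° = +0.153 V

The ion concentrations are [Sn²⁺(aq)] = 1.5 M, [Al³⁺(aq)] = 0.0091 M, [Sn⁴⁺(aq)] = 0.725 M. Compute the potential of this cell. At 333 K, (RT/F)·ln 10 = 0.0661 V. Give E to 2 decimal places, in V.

Since E°(Sn⁴⁺/Sn²⁺) > E°(Al³⁺/Al), Sn⁴⁺/Sn²⁺ serves as the cathode.
E°cell = E°cat − E°an = +0.153 − (−1.661) = +1.814 V; n = 6.
For the overall reaction 3 Sn⁴⁺(aq) + 2 Al(s) → 3 Sn²⁺(aq) + 2 Al³⁺(aq), Q = ([Sn²⁺(aq)]^3·[Al³⁺(aq)]^2) / [Sn⁴⁺(aq)]^3 = 0.000733, giving log Q = −3.135.
By the Nernst equation, E = +1.814 − (0.0661/6)·(−3.135) = +1.85 V.

+1.85 V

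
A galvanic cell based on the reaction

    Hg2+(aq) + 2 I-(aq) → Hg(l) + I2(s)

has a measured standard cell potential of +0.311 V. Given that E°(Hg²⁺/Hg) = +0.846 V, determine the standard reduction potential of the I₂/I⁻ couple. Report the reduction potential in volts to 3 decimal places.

In the reaction as written the Hg²⁺/Hg couple is reduced (cathode) and I₂/I⁻ is oxidized (anode), so E°cell = E°(Hg²⁺/Hg) − E°(I₂/I⁻).
E°(I₂/I⁻) = E°(cathode) − E°cell = +0.846 − (+0.311) = +0.535 V.

+0.535 V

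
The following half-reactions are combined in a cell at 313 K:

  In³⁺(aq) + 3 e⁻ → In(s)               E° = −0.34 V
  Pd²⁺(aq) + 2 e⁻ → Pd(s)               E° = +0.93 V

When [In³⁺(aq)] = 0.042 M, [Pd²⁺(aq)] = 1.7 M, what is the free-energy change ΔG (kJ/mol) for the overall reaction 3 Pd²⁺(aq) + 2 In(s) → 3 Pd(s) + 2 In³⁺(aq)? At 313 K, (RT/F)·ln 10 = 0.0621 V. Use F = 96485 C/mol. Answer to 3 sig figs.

E°cell = +0.93 − (−0.34) = +1.27 V; the balanced reaction transfers n = 6 electrons.
Here Q = [In³⁺(aq)]^2 / [Pd²⁺(aq)]^3 = 0.000359 (log Q = −3.445), giving E = +1.27 − (0.0621/6)·(−3.445) = +1.3057 V.
Then ΔG = −nFE = −6 × 96485 × +1.3057 J/mol = −756 kJ/mol.

−756 kJ/mol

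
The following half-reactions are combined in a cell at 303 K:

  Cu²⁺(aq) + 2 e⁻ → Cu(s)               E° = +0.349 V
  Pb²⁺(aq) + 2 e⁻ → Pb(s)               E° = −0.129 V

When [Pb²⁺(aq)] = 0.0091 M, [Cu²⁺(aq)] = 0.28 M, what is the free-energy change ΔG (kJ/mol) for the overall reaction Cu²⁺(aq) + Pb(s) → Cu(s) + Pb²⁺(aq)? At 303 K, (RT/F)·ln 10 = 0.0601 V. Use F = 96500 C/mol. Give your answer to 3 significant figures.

E°cell = +0.349 − (−0.129) = +0.478 V; the balanced reaction transfers n = 2 electrons.
Here Q = [Pb²⁺(aq)] / [Cu²⁺(aq)] = 0.0325 (log Q = −1.488), giving E = +0.478 − (0.0601/2)·(−1.488) = +0.5227 V.
Finally ΔG = −nFE = −(2)(96500 C/mol)(+0.5227 V) = −101 kJ/mol.

−101 kJ/mol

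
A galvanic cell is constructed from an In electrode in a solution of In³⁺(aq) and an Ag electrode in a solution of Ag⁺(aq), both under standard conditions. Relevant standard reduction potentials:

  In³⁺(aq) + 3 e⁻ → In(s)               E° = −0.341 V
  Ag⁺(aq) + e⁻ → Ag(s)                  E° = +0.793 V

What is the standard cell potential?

+1.134 V

The Ag⁺/Ag couple has the higher E°, so Ag ion is reduced (cathode) and In is oxidized (anode).
E°cell = E°(cathode) − E°(anode) = +0.793 − (−0.341) = +1.134 V.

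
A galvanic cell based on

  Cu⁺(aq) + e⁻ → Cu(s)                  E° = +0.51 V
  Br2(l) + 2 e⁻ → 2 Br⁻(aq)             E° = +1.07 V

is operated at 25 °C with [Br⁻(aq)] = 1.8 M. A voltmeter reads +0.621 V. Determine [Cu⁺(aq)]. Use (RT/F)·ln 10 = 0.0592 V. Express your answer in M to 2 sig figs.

0.052 M

With Br₂/Br⁻ at the cathode and Cu⁺/Cu at the anode, E°cell = +1.07 − (+0.51) = +0.56 V (n = 2).
Since E = E° − (0.0592/n)·log Q, log Q = n(E° − E)/0.0592 = −2.061.
Balancing electrons gives Br2(l) + 2 Cu(s) → 2 Br⁻(aq) + 2 Cu⁺(aq); thus Q = [Br⁻(aq)]^2·[Cu⁺(aq)]^2.
Substituting the known concentrations and solving, log [Cu⁺(aq)] = −1.286 and [Cu⁺(aq)] = 0.052 M.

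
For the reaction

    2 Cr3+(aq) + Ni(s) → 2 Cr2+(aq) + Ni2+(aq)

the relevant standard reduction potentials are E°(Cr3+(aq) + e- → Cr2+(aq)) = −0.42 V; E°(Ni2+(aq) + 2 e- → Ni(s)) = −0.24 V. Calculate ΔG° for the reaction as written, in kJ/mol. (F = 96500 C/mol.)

In the reaction as written Cr3+(aq) is reduced, so the Cr³⁺/Cr²⁺ couple is the cathode and Ni²⁺/Ni is the anode.
E°cell = −0.42 − (−0.24) = −0.18 V; balancing electrons gives n = 2.
ΔG° = −nFE°cell = −(2)(96500)(−0.18) J/mol = +34.7 kJ/mol.

+34.7 kJ/mol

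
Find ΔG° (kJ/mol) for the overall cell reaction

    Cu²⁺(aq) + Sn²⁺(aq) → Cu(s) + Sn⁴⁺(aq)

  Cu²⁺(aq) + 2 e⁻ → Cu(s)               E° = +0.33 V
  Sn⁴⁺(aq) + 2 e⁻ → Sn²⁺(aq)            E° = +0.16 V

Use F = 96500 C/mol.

−32.8 kJ/mol

In the reaction as written Cu²⁺(aq) is reduced, so the Cu²⁺/Cu couple is the cathode and Sn⁴⁺/Sn²⁺ is the anode.
E°cell = +0.33 − (+0.16) = +0.17 V; balancing electrons gives n = 2.
ΔG° = −nFE°cell = −(2)(96500)(+0.17) J/mol = −32.8 kJ/mol.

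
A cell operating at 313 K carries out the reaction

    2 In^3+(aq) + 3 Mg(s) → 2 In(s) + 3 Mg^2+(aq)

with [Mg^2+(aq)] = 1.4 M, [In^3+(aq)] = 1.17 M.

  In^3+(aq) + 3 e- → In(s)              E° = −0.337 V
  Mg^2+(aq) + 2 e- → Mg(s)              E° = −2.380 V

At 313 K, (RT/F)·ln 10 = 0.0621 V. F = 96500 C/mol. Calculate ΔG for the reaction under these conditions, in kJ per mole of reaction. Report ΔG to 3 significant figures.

−1180 kJ/mol

E°cell = −0.337 − (−2.380) = +2.043 V; the balanced reaction transfers n = 6 electrons.
Here Q = [Mg^2+(aq)]^3 / [In^3+(aq)]^2 = 2 (log Q = 0.302), giving E = +2.043 − (0.0621/6)·(0.302) = +2.0399 V.
ΔG = −nFE = −(6)(96500)(+2.0399) J/mol = −1180 kJ/mol.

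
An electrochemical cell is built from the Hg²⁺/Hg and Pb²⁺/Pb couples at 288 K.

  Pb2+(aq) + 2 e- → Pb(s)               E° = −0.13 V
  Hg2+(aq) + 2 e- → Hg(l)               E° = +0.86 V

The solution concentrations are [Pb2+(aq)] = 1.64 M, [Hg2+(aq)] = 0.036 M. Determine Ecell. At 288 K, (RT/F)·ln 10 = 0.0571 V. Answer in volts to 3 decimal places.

Hg²⁺/Hg is reduced (cathode, E° = +0.86 V) and Pb²⁺/Pb is oxidized (anode).
The standard potential is +0.86 − (−0.13) = +0.99 V and the balanced reaction transfers n = 2 electrons.
The balanced reaction is Hg2+(aq) + Pb(s) → Hg(l) + Pb2+(aq), so Q = [Pb2+(aq)] / [Hg2+(aq)] = 45.6 and log Q = 1.659.
E = E° − (0.0571/n)·log Q = +0.99 − (0.0571/2)(1.659) = +0.943 V.

+0.943 V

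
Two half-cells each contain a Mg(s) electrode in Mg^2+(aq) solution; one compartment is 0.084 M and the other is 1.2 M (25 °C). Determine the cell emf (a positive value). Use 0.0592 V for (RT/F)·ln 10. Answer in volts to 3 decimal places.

For a concentration cell E°cell = 0, since both electrodes use the same couple.
The compartment with the higher Mg^2+(aq) concentration (1.2 M) acts as the cathode; ions are reduced there and produced at the dilute (0.084 M) anode.
With n = 2, Ecell = −(0.0592/2)·log([dilute]/[conc]) = −(0.0592/2)·log(0.084/1.2) = +0.034 V.

0.034 V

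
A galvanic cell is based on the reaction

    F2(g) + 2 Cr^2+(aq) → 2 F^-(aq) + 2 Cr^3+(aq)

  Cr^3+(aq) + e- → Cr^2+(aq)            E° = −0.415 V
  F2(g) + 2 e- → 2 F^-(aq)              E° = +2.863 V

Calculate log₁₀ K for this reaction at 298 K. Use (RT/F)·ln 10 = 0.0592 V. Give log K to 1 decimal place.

log K = 110.7

The F₂/F⁻ couple is reduced (cathode); E°cell = +2.863 − (−0.415) = +3.278 V with n = 2.
At equilibrium E = 0, so log K = nE°cell / 0.0592 = (2)(+3.278) / 0.0592 = 110.7.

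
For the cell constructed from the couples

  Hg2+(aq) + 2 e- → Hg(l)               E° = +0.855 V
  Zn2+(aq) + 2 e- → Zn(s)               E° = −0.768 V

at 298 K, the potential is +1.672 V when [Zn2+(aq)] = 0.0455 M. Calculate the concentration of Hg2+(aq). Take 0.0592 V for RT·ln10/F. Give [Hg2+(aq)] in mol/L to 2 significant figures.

2.1 M

With Hg²⁺/Hg at the cathode and Zn²⁺/Zn at the anode, E°cell = +0.855 − (−0.768) = +1.623 V (n = 2).
From the Nernst equation, log Q = n(E° − E)/0.0592 = 2·(+1.623 − (+1.672))/0.0592 = −1.655.
For Hg2+(aq) + Zn(s) → Hg(l) + Zn2+(aq), the reaction quotient is Q = [Zn2+(aq)] / [Hg2+(aq)].
Isolating [Hg2+(aq)] in Q = 10^{−1.655} yields log [Hg2+(aq)] = 0.313, i.e. 2.1 M.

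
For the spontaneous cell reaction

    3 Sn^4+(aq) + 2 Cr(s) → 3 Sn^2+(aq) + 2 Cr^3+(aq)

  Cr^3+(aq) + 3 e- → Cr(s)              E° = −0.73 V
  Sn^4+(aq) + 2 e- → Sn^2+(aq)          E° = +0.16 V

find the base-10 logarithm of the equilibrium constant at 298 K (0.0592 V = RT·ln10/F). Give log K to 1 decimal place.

The Sn⁴⁺/Sn²⁺ couple is reduced (cathode); E°cell = +0.16 − (−0.73) = +0.89 V with n = 6.
At equilibrium E = 0, so log K = nE°cell / 0.0592 = (6)(+0.89) / 0.0592 = 90.2.

log K = 90.2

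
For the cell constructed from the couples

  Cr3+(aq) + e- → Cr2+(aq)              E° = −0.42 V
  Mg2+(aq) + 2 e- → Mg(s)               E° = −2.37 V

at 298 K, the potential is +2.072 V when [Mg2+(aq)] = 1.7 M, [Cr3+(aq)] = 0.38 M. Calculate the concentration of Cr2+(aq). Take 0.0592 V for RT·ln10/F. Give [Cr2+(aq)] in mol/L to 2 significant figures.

0.0025 M

The Cr³⁺/Cr²⁺ couple has the larger reduction potential, so it is the cathode: E°cell = −0.42 − (−2.37) = +1.95 V and n = 2.
Rearranging E = E° − (0.0592/n)·log Q gives log Q = 2(+1.95 − (+2.072))/0.0592 = −4.122.
For 2 Cr3+(aq) + Mg(s) → 2 Cr2+(aq) + Mg2+(aq), the reaction quotient is Q = ([Cr2+(aq)]^2·[Mg2+(aq)]) / [Cr3+(aq)]^2.
Substituting the known concentrations and solving, log [Cr2+(aq)] = −2.596 and [Cr2+(aq)] = 0.0025 M.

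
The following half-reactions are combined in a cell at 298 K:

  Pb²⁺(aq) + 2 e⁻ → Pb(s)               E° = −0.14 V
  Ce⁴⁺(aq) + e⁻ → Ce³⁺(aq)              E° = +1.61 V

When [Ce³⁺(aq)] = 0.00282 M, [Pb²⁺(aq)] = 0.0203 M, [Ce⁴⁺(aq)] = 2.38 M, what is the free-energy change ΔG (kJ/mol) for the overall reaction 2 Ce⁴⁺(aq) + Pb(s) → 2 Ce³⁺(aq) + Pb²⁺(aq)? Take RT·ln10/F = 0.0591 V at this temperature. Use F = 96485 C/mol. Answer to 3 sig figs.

−381 kJ/mol

With Ce⁴⁺/Ce³⁺ reduced at the cathode, E°cell = +1.61 − (−0.14) = +1.75 V and n = 2.
The reaction quotient is ([Ce³⁺(aq)]^2·[Pb²⁺(aq)]) / [Ce⁴⁺(aq)]^2 = 2.85×10^−8; by Nernst, E = +1.75 − (0.0591/2)(−7.545) = +1.9730 V.
ΔG = −nFE = −(2)(96485)(+1.9730) J/mol = −381 kJ/mol.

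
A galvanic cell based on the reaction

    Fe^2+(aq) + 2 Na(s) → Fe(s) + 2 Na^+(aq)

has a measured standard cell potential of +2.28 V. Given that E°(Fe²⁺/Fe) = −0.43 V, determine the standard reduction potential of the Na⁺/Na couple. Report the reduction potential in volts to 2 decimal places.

−2.71 V

In the reaction as written the Fe²⁺/Fe couple is reduced (cathode) and Na⁺/Na is oxidized (anode), so E°cell = E°(Fe²⁺/Fe) − E°(Na⁺/Na).
E°(Na⁺/Na) = E°(cathode) − E°cell = −0.43 − (+2.28) = −2.71 V.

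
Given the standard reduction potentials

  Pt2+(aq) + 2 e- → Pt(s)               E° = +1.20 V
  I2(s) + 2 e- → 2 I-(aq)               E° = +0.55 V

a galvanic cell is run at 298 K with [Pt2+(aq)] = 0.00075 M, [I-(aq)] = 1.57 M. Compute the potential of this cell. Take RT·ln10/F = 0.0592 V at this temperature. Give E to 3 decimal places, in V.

Since E°(Pt²⁺/Pt) > E°(I₂/I⁻), Pt²⁺/Pt serves as the cathode.
E°cell = E°cat − E°an = +1.20 − (+0.55) = +0.65 V; n = 2.
The balanced reaction is Pt2+(aq) + 2 I-(aq) → Pt(s) + I2(s), so Q = 1 / ([Pt2+(aq)]·[I-(aq)]^2) = 541 and log Q = 2.733.
By the Nernst equation, E = +0.65 − (0.0592/2)·(2.733) = +0.569 V.

+0.569 V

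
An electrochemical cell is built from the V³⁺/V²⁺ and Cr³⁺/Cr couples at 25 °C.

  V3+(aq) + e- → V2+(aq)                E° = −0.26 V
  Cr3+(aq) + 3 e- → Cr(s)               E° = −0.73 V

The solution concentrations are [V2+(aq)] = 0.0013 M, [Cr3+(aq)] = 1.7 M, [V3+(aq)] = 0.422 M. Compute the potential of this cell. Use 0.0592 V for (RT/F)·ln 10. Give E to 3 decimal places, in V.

+0.614 V

V³⁺/V²⁺ is reduced (cathode, E° = −0.26 V) and Cr³⁺/Cr is oxidized (anode).
E°cell = −0.26 − (−0.73) = +0.47 V, with n = 3 electrons transferred.
The balanced reaction is 3 V3+(aq) + Cr(s) → 3 V2+(aq) + Cr3+(aq), so Q = ([V2+(aq)]^3·[Cr3+(aq)]) / [V3+(aq)]^3 = 4.97×10^−8 and log Q = −7.304.
By the Nernst equation, E = +0.47 − (0.0592/3)·(−7.304) = +0.614 V.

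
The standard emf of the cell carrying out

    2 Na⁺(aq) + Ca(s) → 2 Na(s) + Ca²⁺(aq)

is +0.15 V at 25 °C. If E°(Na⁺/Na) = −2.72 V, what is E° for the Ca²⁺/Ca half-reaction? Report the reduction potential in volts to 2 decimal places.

In the reaction as written the Na⁺/Na couple is reduced (cathode) and Ca²⁺/Ca is oxidized (anode), so E°cell = E°(Na⁺/Na) − E°(Ca²⁺/Ca).
E°(Ca²⁺/Ca) = E°(cathode) − E°cell = −2.72 − (+0.15) = −2.87 V.

−2.87 V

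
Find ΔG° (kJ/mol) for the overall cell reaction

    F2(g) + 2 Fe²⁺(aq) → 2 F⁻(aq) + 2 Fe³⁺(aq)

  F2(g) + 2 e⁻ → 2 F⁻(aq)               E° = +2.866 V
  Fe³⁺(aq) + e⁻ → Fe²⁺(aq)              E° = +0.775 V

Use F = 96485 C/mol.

−404 kJ/mol

In the reaction as written F2(g) is reduced, so the F₂/F⁻ couple is the cathode and Fe³⁺/Fe²⁺ is the anode.
E°cell = +2.866 − (+0.775) = +2.091 V; balancing electrons gives n = 2.
ΔG° = −nFE°cell = −(2)(96485)(+2.091) J/mol = −404 kJ/mol.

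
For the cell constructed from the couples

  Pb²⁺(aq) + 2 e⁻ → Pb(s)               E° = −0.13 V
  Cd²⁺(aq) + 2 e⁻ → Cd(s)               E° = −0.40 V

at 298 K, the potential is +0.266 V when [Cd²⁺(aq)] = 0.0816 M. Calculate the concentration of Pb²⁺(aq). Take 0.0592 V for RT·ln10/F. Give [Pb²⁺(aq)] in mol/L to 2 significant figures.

0.060 M

The Pb²⁺/Pb couple has the larger reduction potential, so it is the cathode: E°cell = −0.13 − (−0.40) = +0.27 V and n = 2.
From the Nernst equation, log Q = n(E° − E)/0.0592 = 2·(+0.27 − (+0.266))/0.0592 = 0.135.
Balancing electrons gives Pb²⁺(aq) + Cd(s) → Pb(s) + Cd²⁺(aq); thus Q = [Cd²⁺(aq)] / [Pb²⁺(aq)].
Isolating [Pb²⁺(aq)] in Q = 10^{0.135} yields log [Pb²⁺(aq)] = −1.223, i.e. 0.060 M.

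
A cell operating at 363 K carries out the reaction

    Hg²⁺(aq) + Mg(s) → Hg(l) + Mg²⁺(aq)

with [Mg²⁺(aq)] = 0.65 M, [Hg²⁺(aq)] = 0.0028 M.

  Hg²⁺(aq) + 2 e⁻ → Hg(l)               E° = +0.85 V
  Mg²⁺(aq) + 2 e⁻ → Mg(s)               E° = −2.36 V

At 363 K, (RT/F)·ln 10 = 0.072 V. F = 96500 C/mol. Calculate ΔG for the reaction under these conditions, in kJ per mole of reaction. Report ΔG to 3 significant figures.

With Hg²⁺/Hg reduced at the cathode, E°cell = +0.85 − (−2.36) = +3.21 V and n = 2.
Here Q = [Mg²⁺(aq)] / [Hg²⁺(aq)] = 232 (log Q = 2.366), giving E = +3.21 − (0.072/2)·(2.366) = +3.1248 V.
Finally ΔG = −nFE = −(2)(96500 C/mol)(+3.1248 V) = −603 kJ/mol.

−603 kJ/mol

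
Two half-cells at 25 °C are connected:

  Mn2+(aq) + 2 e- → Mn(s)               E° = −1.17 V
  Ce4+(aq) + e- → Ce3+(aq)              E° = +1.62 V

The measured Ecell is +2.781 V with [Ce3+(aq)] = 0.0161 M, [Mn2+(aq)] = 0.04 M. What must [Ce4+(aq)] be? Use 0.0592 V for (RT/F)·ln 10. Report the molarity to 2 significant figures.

0.0023 M

With Ce⁴⁺/Ce³⁺ at the cathode and Mn²⁺/Mn at the anode, E°cell = +1.62 − (−1.17) = +2.79 V (n = 2).
From the Nernst equation, log Q = n(E° − E)/0.0592 = 2·(+2.79 − (+2.781))/0.0592 = 0.304.
For 2 Ce4+(aq) + Mn(s) → 2 Ce3+(aq) + Mn2+(aq), the reaction quotient is Q = ([Ce3+(aq)]^2·[Mn2+(aq)]) / [Ce4+(aq)]^2.
Solving for the unknown gives log [Ce4+(aq)] = −2.644, so [Ce4+(aq)] ≈ 0.0023 M.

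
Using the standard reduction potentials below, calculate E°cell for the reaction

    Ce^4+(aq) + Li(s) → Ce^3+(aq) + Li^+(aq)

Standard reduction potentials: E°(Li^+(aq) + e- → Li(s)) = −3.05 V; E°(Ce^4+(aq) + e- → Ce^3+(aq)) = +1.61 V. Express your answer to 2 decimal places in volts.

In the reaction as written, Ce^4+(aq) is reduced (cathode) and Li^+(aq) is produced by oxidation at the anode.
E°cell = E°(cathode) − E°(anode) = +1.61 − (−3.05) = +4.66 V.

+4.66 V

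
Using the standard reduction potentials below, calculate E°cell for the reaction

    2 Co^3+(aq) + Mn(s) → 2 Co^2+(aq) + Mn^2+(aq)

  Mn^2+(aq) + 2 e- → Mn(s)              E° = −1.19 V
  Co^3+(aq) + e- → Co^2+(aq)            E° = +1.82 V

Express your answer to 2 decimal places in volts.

+3.01 V

In the reaction as written, Co^3+(aq) is reduced (cathode) and Mn^2+(aq) is produced by oxidation at the anode.
E°cell = E°(cathode) − E°(anode) = +1.82 − (−1.19) = +3.01 V.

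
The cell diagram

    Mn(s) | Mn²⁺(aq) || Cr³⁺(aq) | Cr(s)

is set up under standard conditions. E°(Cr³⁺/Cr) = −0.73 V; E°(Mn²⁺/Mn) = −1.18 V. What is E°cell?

By convention the left-hand electrode in cell notation is the anode (oxidation) and the right-hand electrode is the cathode (reduction).
E°cell = E°(right) − E°(left) = −0.73 − (−1.18) = +0.45 V.

+0.45 V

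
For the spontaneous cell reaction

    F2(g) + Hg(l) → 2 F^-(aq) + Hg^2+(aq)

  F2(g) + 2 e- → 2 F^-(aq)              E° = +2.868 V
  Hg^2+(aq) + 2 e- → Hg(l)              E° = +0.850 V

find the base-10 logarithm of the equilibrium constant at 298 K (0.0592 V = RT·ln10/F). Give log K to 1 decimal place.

log K = 68.2

The F₂/F⁻ couple is reduced (cathode); E°cell = +2.868 − (+0.850) = +2.018 V with n = 2.
At equilibrium E = 0, so log K = nE°cell / 0.0592 = (2)(+2.018) / 0.0592 = 68.2.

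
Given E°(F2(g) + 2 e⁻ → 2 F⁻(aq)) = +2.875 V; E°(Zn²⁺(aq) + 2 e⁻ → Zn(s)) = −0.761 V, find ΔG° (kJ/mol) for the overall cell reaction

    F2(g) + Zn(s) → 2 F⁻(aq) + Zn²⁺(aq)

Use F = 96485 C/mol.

In the reaction as written F2(g) is reduced, so the F₂/F⁻ couple is the cathode and Zn²⁺/Zn is the anode.
E°cell = +2.875 − (−0.761) = +3.636 V; balancing electrons gives n = 2.
ΔG° = −nFE°cell = −(2)(96485)(+3.636) J/mol = −702 kJ/mol.

−702 kJ/mol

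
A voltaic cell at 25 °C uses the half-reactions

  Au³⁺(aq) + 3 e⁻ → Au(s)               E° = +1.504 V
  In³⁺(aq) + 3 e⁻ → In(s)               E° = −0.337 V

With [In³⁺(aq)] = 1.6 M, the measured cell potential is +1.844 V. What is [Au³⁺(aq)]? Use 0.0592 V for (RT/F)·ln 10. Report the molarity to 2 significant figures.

2.3 M

The Au³⁺/Au couple has the larger reduction potential, so it is the cathode: E°cell = +1.504 − (−0.337) = +1.841 V and n = 3.
Rearranging E = E° − (0.0592/n)·log Q gives log Q = 3(+1.841 − (+1.844))/0.0592 = −0.152.
The balanced reaction is Au³⁺(aq) + In(s) → Au(s) + In³⁺(aq), so Q = [In³⁺(aq)] / [Au³⁺(aq)].
Substituting the known concentrations and solving, log [Au³⁺(aq)] = 0.356 and [Au³⁺(aq)] = 2.3 M.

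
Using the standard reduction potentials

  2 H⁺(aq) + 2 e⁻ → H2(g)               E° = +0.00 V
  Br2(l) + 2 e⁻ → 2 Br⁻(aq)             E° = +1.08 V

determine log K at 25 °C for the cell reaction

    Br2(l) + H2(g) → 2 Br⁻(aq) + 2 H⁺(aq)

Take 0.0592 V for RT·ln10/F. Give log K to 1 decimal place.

The Br₂/Br⁻ couple is reduced (cathode); E°cell = +1.08 − (+0.00) = +1.08 V with n = 2.
At equilibrium E = 0, so log K = nE°cell / 0.0592 = (2)(+1.08) / 0.0592 = 36.5.

log K = 36.5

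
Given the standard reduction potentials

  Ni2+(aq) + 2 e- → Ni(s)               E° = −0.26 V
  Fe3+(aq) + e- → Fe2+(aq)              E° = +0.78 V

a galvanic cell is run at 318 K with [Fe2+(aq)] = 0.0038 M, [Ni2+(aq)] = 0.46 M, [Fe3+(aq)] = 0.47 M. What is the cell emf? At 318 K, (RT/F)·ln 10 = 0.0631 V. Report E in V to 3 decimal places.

Since E°(Fe³⁺/Fe²⁺) > E°(Ni²⁺/Ni), Fe³⁺/Fe²⁺ serves as the cathode.
E°cell = +0.78 − (−0.26) = +1.04 V, with n = 2 electrons transferred.
For the overall reaction 2 Fe3+(aq) + Ni(s) → 2 Fe2+(aq) + Ni2+(aq), Q = ([Fe2+(aq)]^2·[Ni2+(aq)]) / [Fe3+(aq)]^2 = 3.01×10^−5, giving log Q = −4.522.
E = E° − (0.0631/n)·log Q = +1.04 − (0.0631/2)(−4.522) = +1.183 V.

+1.183 V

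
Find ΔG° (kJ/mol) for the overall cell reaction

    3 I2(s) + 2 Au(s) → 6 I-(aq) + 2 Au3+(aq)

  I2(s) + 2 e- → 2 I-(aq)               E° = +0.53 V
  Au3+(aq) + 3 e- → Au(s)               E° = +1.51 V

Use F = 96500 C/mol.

+567 kJ/mol

In the reaction as written I2(s) is reduced, so the I₂/I⁻ couple is the cathode and Au³⁺/Au is the anode.
E°cell = +0.53 − (+1.51) = −0.98 V; balancing electrons gives n = 6.
ΔG° = −nFE°cell = −(6)(96500)(−0.98) J/mol = +567 kJ/mol.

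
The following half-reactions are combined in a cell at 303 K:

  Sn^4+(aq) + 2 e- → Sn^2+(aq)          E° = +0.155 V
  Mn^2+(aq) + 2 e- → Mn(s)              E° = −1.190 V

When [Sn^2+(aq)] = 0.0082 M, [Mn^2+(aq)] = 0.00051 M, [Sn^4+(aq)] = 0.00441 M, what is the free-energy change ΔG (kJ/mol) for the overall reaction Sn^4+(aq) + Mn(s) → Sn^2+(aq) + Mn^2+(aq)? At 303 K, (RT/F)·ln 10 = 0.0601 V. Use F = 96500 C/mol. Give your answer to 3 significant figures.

−277 kJ/mol

With Sn⁴⁺/Sn²⁺ reduced at the cathode, E°cell = +0.155 − (−1.190) = +1.345 V and n = 2.
Q = ([Sn^2+(aq)]·[Mn^2+(aq)]) / [Sn^4+(aq)] = 0.000948, so log Q = −3.023 and E = +1.345 − (0.0601/2)(−3.023) = +1.4358 V.
Then ΔG = −nFE = −2 × 96500 × +1.4358 J/mol = −277 kJ/mol.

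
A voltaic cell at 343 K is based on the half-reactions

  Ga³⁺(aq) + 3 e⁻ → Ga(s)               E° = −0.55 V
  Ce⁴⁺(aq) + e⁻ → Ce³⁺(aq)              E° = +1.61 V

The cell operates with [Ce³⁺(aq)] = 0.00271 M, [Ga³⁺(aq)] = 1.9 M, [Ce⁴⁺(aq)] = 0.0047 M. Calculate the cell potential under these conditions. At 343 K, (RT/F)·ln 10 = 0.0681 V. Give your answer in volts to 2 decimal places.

The Ce⁴⁺/Ce³⁺ couple has the more positive E°, so it is the cathode; Ga³⁺/Ga is the anode.
E°cell = +1.61 − (−0.55) = +2.16 V, with n = 3 electrons transferred.
The balanced reaction is 3 Ce⁴⁺(aq) + Ga(s) → 3 Ce³⁺(aq) + Ga³⁺(aq), so Q = ([Ce³⁺(aq)]^3·[Ga³⁺(aq)]) / [Ce⁴⁺(aq)]^3 = 0.364 and log Q = −0.439.
By the Nernst equation, E = +2.16 − (0.0681/3)·(−0.439) = +2.17 V.

+2.17 V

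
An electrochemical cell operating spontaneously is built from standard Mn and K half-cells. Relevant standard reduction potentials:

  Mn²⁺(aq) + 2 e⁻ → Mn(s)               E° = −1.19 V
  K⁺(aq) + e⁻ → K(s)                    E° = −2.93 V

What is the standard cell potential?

+1.74 V

Of the two couples in this cell, the one with the more positive reduction potential is reduced at the cathode: here that is Mn²⁺/Mn (−1.19 V); K⁺/K (−2.93 V) is the anode.
E°cell = E°(cathode) − E°(anode) = −1.19 − (−2.93) = +1.74 V.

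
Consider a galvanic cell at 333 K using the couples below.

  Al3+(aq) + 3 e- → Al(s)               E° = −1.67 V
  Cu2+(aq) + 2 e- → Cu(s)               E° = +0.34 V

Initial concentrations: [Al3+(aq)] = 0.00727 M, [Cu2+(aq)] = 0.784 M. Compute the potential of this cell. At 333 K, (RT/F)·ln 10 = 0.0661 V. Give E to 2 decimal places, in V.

Cu²⁺/Cu is reduced (cathode, E° = +0.34 V) and Al³⁺/Al is oxidized (anode).
The standard potential is +0.34 − (−1.67) = +2.01 V and the balanced reaction transfers n = 6 electrons.
For the overall reaction 3 Cu2+(aq) + 2 Al(s) → 3 Cu(s) + 2 Al3+(aq), Q = [Al3+(aq)]^2 / [Cu2+(aq)]^3 = 0.00011, giving log Q = −3.960.
E = E° − (0.0661/n)·log Q = +2.01 − (0.0661/6)(−3.960) = +2.05 V.

+2.05 V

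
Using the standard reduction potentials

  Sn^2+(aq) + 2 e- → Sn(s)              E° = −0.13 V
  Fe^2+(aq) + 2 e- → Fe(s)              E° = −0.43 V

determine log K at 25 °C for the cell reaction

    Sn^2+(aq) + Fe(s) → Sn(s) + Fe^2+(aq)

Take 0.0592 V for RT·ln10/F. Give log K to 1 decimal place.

log K = 10.1

The Sn²⁺/Sn couple is reduced (cathode); E°cell = −0.13 − (−0.43) = +0.30 V with n = 2.
At equilibrium E = 0, so log K = nE°cell / 0.0592 = (2)(+0.30) / 0.0592 = 10.1.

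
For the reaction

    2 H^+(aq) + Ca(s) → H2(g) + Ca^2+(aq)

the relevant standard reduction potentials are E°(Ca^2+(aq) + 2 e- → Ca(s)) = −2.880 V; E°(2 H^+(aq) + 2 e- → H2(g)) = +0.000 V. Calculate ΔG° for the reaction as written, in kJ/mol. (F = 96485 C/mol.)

−556 kJ/mol

In the reaction as written H^+(aq) is reduced, so the 2H⁺/H₂ couple is the cathode and Ca²⁺/Ca is the anode.
E°cell = +0.000 − (−2.880) = +2.880 V; balancing electrons gives n = 2.
ΔG° = −nFE°cell = −(2)(96485)(+2.880) J/mol = −556 kJ/mol.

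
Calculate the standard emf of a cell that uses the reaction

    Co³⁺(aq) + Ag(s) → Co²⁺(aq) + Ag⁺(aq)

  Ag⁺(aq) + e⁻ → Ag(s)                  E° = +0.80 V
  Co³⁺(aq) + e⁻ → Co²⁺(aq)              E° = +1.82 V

+1.02 V

In the reaction as written, Co³⁺(aq) is reduced (cathode) and Ag⁺(aq) is produced by oxidation at the anode.
E°cell = E°(cathode) − E°(anode) = +1.82 − (+0.80) = +1.02 V.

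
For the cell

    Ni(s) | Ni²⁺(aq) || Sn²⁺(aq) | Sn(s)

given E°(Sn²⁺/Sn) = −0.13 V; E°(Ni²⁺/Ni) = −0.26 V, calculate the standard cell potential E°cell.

+0.13 V

By convention the left-hand electrode in cell notation is the anode (oxidation) and the right-hand electrode is the cathode (reduction).
E°cell = E°(right) − E°(left) = −0.13 − (−0.26) = +0.13 V.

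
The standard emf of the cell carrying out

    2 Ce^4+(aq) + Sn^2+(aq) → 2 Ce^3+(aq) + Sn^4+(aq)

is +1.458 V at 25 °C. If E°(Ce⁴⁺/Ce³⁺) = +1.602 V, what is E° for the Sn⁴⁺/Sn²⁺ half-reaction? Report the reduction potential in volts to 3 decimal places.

In the reaction as written the Ce⁴⁺/Ce³⁺ couple is reduced (cathode) and Sn⁴⁺/Sn²⁺ is oxidized (anode), so E°cell = E°(Ce⁴⁺/Ce³⁺) − E°(Sn⁴⁺/Sn²⁺).
E°(Sn⁴⁺/Sn²⁺) = E°(cathode) − E°cell = +1.602 − (+1.458) = +0.144 V.

+0.144 V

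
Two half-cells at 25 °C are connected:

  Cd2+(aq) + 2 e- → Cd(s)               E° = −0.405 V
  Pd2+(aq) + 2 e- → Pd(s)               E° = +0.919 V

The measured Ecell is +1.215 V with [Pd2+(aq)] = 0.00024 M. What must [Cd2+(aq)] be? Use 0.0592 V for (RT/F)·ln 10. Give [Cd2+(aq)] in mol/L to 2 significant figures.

Pd²⁺/Pd is the cathode (higher E°); E°cell = +0.919 − (−0.405) = +1.324 V with n = 2.
Since E = E° − (0.0592/n)·log Q, log Q = n(E° − E)/0.0592 = 3.682.
The balanced reaction is Pd2+(aq) + Cd(s) → Pd(s) + Cd2+(aq), so Q = [Cd2+(aq)] / [Pd2+(aq)].
Solving for the unknown gives log [Cd2+(aq)] = 0.062, so [Cd2+(aq)] ≈ 1.2 M.

1.2 M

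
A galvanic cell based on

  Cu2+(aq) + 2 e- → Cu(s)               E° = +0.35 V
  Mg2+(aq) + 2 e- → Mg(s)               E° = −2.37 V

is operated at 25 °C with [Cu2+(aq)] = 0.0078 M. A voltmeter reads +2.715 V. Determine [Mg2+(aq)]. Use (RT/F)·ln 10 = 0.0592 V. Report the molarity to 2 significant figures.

Cu²⁺/Cu is the cathode (higher E°); E°cell = +0.35 − (−2.37) = +2.72 V with n = 2.
Rearranging E = E° − (0.0592/n)·log Q gives log Q = 2(+2.72 − (+2.715))/0.0592 = 0.169.
The balanced reaction is Cu2+(aq) + Mg(s) → Cu(s) + Mg2+(aq), so Q = [Mg2+(aq)] / [Cu2+(aq)].
Substituting the known concentrations and solving, log [Mg2+(aq)] = −1.939 and [Mg2+(aq)] = 0.012 M.

0.012 M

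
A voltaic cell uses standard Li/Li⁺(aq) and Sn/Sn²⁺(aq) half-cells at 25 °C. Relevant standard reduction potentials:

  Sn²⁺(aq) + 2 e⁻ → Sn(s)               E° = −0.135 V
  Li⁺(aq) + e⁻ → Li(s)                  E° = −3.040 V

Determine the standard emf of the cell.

The Sn²⁺/Sn couple has the higher E°, so Sn ion is reduced (cathode) and Li is oxidized (anode).
E°cell = E°(cathode) − E°(anode) = −0.135 − (−3.040) = +2.905 V.

+2.905 V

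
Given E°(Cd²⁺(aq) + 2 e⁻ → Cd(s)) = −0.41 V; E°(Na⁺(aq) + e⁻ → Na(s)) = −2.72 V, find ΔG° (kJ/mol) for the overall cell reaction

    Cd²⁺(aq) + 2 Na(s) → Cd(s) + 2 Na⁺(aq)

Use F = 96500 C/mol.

In the reaction as written Cd²⁺(aq) is reduced, so the Cd²⁺/Cd couple is the cathode and Na⁺/Na is the anode.
E°cell = −0.41 − (−2.72) = +2.31 V; balancing electrons gives n = 2.
ΔG° = −nFE°cell = −(2)(96500)(+2.31) J/mol = −446 kJ/mol.

−446 kJ/mol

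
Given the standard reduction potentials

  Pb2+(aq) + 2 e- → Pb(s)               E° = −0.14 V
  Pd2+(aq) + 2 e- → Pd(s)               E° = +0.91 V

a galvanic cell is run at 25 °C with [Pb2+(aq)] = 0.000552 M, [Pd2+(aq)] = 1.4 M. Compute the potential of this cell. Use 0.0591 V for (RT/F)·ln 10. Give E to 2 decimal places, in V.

+1.15 V

The Pd²⁺/Pd couple has the more positive E°, so it is the cathode; Pb²⁺/Pb is the anode.
E°cell = E°cat − E°an = +0.91 − (−0.14) = +1.05 V; n = 2.
For the overall reaction Pd2+(aq) + Pb(s) → Pd(s) + Pb2+(aq), Q = [Pb2+(aq)] / [Pd2+(aq)] = 0.000394, giving log Q = −3.404.
E = E° − (0.0591/n)·log Q = +1.05 − (0.0591/2)(−3.404) = +1.15 V.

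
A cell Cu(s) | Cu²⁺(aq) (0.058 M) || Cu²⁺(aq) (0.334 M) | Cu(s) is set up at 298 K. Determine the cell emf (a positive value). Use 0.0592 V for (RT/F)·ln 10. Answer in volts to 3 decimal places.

0.023 V

For a concentration cell E°cell = 0, since both electrodes use the same couple.
The compartment with the higher Cu²⁺(aq) concentration (0.334 M) acts as the cathode; ions are reduced there and produced at the dilute (0.058 M) anode.
With n = 2, Ecell = −(0.0592/2)·log([dilute]/[conc]) = −(0.0592/2)·log(0.058/0.334) = +0.023 V.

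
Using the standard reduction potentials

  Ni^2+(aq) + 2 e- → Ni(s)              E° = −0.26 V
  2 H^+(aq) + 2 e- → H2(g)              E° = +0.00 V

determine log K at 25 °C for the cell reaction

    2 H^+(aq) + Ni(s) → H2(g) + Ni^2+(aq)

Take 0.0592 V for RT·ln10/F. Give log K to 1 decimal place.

log K = 8.8

The 2H⁺/H₂ couple is reduced (cathode); E°cell = +0.00 − (−0.26) = +0.26 V with n = 2.
At equilibrium E = 0, so log K = nE°cell / 0.0592 = (2)(+0.26) / 0.0592 = 8.8.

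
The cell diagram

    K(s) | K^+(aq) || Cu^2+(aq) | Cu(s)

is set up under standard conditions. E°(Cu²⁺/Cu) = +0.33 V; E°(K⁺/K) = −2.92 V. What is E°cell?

+3.25 V

By convention the left-hand electrode in cell notation is the anode (oxidation) and the right-hand electrode is the cathode (reduction).
E°cell = E°(right) − E°(left) = +0.33 − (−2.92) = +3.25 V.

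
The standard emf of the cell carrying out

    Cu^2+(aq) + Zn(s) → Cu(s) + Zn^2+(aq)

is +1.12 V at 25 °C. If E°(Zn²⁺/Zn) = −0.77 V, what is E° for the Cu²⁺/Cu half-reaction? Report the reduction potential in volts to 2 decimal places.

In the reaction as written the Cu²⁺/Cu couple is reduced (cathode) and Zn²⁺/Zn is oxidized (anode), so E°cell = E°(Cu²⁺/Cu) − E°(Zn²⁺/Zn).
E°(Cu²⁺/Cu) = E°cell + E°(anode) = +1.12 + (−0.77) = +0.35 V.

+0.35 V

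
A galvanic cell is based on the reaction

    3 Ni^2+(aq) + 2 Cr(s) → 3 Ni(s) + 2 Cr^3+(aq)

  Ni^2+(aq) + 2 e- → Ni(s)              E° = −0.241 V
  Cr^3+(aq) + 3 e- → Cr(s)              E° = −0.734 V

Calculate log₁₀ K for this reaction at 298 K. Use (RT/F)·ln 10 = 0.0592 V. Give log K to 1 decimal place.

The Ni²⁺/Ni couple is reduced (cathode); E°cell = −0.241 − (−0.734) = +0.493 V with n = 6.
At equilibrium E = 0, so log K = nE°cell / 0.0592 = (6)(+0.493) / 0.0592 = 50.0.

log K = 50.0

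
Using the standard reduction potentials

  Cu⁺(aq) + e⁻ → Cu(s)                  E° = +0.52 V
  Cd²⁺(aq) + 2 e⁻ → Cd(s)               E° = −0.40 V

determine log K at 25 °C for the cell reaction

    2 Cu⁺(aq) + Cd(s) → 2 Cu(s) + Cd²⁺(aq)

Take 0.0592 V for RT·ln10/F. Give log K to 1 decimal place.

The Cu⁺/Cu couple is reduced (cathode); E°cell = +0.52 − (−0.40) = +0.92 V with n = 2.
At equilibrium E = 0, so log K = nE°cell / 0.0592 = (2)(+0.92) / 0.0592 = 31.1.

log K = 31.1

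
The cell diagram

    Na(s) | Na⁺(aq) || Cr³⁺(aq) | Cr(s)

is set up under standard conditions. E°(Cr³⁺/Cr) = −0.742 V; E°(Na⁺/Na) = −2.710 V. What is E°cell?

+1.968 V

By convention the left-hand electrode in cell notation is the anode (oxidation) and the right-hand electrode is the cathode (reduction).
E°cell = E°(right) − E°(left) = −0.742 − (−2.710) = +1.968 V.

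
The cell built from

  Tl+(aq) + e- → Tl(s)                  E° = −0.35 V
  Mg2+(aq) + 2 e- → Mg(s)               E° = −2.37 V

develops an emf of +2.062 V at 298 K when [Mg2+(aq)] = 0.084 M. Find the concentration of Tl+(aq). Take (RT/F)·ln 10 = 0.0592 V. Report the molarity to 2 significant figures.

1.5 M

The Tl⁺/Tl couple has the larger reduction potential, so it is the cathode: E°cell = −0.35 − (−2.37) = +2.02 V and n = 2.
Rearranging E = E° − (0.0592/n)·log Q gives log Q = 2(+2.02 − (+2.062))/0.0592 = −1.419.
Balancing electrons gives 2 Tl+(aq) + Mg(s) → 2 Tl(s) + Mg2+(aq); thus Q = [Mg2+(aq)] / [Tl+(aq)]^2.
Isolating [Tl+(aq)] in Q = 10^{−1.419} yields log [Tl+(aq)] = 0.172, i.e. 1.5 M.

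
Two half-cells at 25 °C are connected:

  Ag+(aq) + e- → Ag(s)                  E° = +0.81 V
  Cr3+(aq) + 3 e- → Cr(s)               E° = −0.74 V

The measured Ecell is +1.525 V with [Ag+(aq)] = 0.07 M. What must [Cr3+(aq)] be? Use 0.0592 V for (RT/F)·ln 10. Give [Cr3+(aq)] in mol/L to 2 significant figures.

0.0063 M

Ag⁺/Ag is the cathode (higher E°); E°cell = +0.81 − (−0.74) = +1.55 V with n = 3.
From the Nernst equation, log Q = n(E° − E)/0.0592 = 3·(+1.55 − (+1.525))/0.0592 = 1.267.
The balanced reaction is 3 Ag+(aq) + Cr(s) → 3 Ag(s) + Cr3+(aq), so Q = [Cr3+(aq)] / [Ag+(aq)]^3.
Isolating [Cr3+(aq)] in Q = 10^{1.267} yields log [Cr3+(aq)] = −2.198, i.e. 0.0063 M.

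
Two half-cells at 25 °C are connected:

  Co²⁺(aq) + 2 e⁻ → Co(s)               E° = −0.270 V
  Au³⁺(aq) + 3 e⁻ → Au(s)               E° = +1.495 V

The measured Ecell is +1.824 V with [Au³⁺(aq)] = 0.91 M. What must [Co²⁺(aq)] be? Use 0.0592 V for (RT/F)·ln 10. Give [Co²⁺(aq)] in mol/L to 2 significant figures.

0.0095 M

Au³⁺/Au is the cathode (higher E°); E°cell = +1.495 − (−0.270) = +1.765 V with n = 6.
Rearranging E = E° − (0.0592/n)·log Q gives log Q = 6(+1.765 − (+1.824))/0.0592 = −5.980.
For 2 Au³⁺(aq) + 3 Co(s) → 2 Au(s) + 3 Co²⁺(aq), the reaction quotient is Q = [Co²⁺(aq)]^3 / [Au³⁺(aq)]^2.
Isolating [Co²⁺(aq)] in Q = 10^{−5.980} yields log [Co²⁺(aq)] = −2.021, i.e. 0.0095 M.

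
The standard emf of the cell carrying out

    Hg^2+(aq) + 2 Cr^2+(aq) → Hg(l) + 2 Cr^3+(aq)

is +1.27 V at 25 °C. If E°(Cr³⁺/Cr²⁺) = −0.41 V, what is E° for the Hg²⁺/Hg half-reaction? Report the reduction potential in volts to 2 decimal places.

In the reaction as written the Hg²⁺/Hg couple is reduced (cathode) and Cr³⁺/Cr²⁺ is oxidized (anode), so E°cell = E°(Hg²⁺/Hg) − E°(Cr³⁺/Cr²⁺).
E°(Hg²⁺/Hg) = E°cell + E°(anode) = +1.27 + (−0.41) = +0.86 V.

+0.86 V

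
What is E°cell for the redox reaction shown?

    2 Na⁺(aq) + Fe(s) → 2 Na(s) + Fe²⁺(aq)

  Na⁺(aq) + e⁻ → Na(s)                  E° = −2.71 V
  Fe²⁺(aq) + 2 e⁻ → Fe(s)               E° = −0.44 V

Na⁺(aq) gains electrons, so the Na⁺/Na couple is the cathode; the Fe²⁺/Fe couple is the anode.
E°cell = E°(cathode) − E°(anode) = −2.71 − (−0.44) = −2.27 V.

−2.27 V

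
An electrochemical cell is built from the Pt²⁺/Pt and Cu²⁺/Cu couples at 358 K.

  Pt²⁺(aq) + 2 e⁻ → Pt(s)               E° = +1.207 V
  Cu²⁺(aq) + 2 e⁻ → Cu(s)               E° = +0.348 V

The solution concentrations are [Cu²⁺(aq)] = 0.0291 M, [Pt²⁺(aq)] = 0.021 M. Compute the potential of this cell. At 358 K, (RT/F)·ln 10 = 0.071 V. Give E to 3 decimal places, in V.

+0.854 V

Pt²⁺/Pt is reduced (cathode, E° = +1.207 V) and Cu²⁺/Cu is oxidized (anode).
E°cell = E°cat − E°an = +1.207 − (+0.348) = +0.859 V; n = 2.
The balanced reaction is Pt²⁺(aq) + Cu(s) → Pt(s) + Cu²⁺(aq), so Q = [Cu²⁺(aq)] / [Pt²⁺(aq)] = 1.39 and log Q = 0.142.
E = E° − (0.071/n)·log Q = +0.859 − (0.071/2)(0.142) = +0.854 V.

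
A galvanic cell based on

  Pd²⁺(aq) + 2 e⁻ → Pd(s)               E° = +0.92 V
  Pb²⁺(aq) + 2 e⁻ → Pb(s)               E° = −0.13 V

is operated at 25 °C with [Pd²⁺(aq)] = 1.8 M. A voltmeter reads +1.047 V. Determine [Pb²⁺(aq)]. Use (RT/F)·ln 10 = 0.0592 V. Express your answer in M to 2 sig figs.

2.3 M

With Pd²⁺/Pd at the cathode and Pb²⁺/Pb at the anode, E°cell = +0.92 − (−0.13) = +1.05 V (n = 2).
Rearranging E = E° − (0.0592/n)·log Q gives log Q = 2(+1.05 − (+1.047))/0.0592 = 0.101.
Balancing electrons gives Pd²⁺(aq) + Pb(s) → Pd(s) + Pb²⁺(aq); thus Q = [Pb²⁺(aq)] / [Pd²⁺(aq)].
Isolating [Pb²⁺(aq)] in Q = 10^{0.101} yields log [Pb²⁺(aq)] = 0.356, i.e. 2.3 M.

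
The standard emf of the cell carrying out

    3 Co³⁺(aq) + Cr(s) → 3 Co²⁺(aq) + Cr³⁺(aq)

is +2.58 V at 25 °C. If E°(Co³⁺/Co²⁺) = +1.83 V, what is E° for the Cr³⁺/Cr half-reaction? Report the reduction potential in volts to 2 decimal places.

−0.75 V

In the reaction as written the Co³⁺/Co²⁺ couple is reduced (cathode) and Cr³⁺/Cr is oxidized (anode), so E°cell = E°(Co³⁺/Co²⁺) − E°(Cr³⁺/Cr).
E°(Cr³⁺/Cr) = E°(cathode) − E°cell = +1.83 − (+2.58) = −0.75 V.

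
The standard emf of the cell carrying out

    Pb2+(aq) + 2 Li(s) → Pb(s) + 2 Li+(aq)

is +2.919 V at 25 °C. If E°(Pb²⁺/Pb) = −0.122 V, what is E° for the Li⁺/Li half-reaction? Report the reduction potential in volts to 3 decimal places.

In the reaction as written the Pb²⁺/Pb couple is reduced (cathode) and Li⁺/Li is oxidized (anode), so E°cell = E°(Pb²⁺/Pb) − E°(Li⁺/Li).
E°(Li⁺/Li) = E°(cathode) − E°cell = −0.122 − (+2.919) = −3.041 V.

−3.041 V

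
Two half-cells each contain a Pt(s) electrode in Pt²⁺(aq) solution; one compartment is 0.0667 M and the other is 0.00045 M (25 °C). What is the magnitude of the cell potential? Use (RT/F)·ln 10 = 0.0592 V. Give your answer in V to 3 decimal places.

0.064 V

For a concentration cell E°cell = 0, since both electrodes use the same couple.
The compartment with the higher Pt²⁺(aq) concentration (0.0667 M) acts as the cathode; ions are reduced there and produced at the dilute (0.00045 M) anode.
With n = 2, Ecell = −(0.0592/2)·log([dilute]/[conc]) = −(0.0592/2)·log(0.00045/0.0667) = +0.064 V.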